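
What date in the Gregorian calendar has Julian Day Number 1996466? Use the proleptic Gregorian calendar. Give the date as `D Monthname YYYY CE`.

JDN 2451545 is 1 Jan 2000; 1996466 is −455079 days from there.

14 January 754 CE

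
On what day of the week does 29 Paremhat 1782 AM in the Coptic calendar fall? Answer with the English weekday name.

In the Gregorian calendar this is 7 April 2066 (JDN 2475748).
Since JDN mod 7 = 2 (0 = Monday), the day is Wednesday.

Wednesday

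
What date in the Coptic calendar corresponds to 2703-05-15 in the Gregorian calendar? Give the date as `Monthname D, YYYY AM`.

Pashons 1, 2419 AM

Both dates share Julian Day Number 2708444; in the Coptic calendar that is 1 Pashons 2419 AM.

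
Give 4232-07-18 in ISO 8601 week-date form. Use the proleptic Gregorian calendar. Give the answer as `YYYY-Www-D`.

4232-W29-3

The weekday is Wednesday (ISO weekday 3).
That Wednesday belongs to ISO week 29 of ISO year 4232.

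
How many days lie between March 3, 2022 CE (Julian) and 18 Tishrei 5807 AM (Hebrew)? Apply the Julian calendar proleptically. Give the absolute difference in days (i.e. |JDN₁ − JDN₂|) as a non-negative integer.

First date → JDN 2459655; second date → JDN 2468637.
The interval is |2459655 − 2468637| = 8982 days.

8982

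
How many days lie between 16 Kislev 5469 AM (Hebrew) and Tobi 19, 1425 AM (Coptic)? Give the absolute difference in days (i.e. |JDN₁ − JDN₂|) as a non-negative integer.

JDN of the first date = 2345227.
JDN of the second date = 2345284.
|2345284 − 2345227| = 57.

57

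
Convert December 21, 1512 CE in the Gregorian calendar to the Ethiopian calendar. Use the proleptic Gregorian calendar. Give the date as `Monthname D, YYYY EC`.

Julian Day Number of the source date = 2273661.
Converting JDN 2273661 to the Ethiopian calendar gives 15 Tahsas 1505 EC.

Tahsas 15, 1505 EC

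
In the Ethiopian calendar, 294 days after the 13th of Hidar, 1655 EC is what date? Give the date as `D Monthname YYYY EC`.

The starting date is JDN 2328416; 2328416 + 294 = 2328710.
JDN 2328710 corresponds to 1 Meskerem 1656 EC.

1 Meskerem 1656 EC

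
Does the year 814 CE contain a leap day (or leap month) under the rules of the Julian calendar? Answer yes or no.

no

814 mod 4 = 2, so it is a common year in the Julian calendar.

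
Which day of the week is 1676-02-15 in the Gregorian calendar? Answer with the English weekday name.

Saturday

JDN 2333252 mod 7 = 5, and JDN 0 was a Monday, so this is a Saturday.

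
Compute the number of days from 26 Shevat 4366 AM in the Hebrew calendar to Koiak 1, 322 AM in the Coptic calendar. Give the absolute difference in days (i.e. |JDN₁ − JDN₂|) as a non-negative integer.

JDN of the first date = 1942439.
JDN of the second date = 1942365.
|1942365 − 1942439| = 74.

74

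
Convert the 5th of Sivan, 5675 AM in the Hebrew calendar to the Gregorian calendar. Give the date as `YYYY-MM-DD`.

Both dates share Julian Day Number 2420636; in the Gregorian calendar that is 18 May 1915 CE.

1915-05-18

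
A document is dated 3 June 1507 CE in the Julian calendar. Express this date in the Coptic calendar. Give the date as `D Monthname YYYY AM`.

9 Paoni 1223 AM

Julian Day Number of the source date = 2271643.
Converting JDN 2271643 to the Coptic calendar gives 9 Paoni 1223 AM.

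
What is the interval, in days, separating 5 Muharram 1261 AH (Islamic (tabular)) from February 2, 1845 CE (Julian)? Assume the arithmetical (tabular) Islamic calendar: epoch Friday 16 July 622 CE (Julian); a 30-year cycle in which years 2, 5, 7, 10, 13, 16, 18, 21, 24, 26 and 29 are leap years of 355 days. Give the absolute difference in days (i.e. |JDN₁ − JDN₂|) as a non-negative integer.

First date → JDN 2394946; second date → JDN 2394977.
The interval is |2394946 − 2394977| = 31 days.

31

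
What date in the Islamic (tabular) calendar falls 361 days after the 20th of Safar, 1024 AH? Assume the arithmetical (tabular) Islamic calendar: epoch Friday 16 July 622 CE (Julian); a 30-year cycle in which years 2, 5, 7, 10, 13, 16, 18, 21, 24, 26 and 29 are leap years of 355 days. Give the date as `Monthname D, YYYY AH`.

Safar 27, 1025 AH

JDN of the 20th of Safar, 1024 AH = 2311006.
2311006 + 361 = 2311367.
JDN 2311367 in the tabular Islamic calendar is Safar 27, 1025 AH.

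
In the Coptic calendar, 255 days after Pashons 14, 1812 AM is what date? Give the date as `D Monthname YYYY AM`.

Counting 255 days forward from JDN 2486751 reaches JDN 2487006, which is 24 Tobi 1813 AM.

24 Tobi 1813 AM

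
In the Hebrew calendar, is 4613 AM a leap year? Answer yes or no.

no

Hebrew year 4613 is year 15 of its 19-year Metonic cycle; leap years are at positions 3, 6, 8, 11, 14, 17, 19, so it is a common year (12 months).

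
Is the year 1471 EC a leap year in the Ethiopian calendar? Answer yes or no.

1471 mod 4 = 3; in the Ethiopian calendar a year is leap when year mod 4 = 3, so it is a leap year.

yes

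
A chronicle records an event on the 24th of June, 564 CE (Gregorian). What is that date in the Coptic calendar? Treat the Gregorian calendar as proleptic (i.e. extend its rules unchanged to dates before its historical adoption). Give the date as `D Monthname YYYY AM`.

Julian Day Number of the source date = 1927232.
Converting JDN 1927232 to the Coptic calendar gives 28 Paoni 280 AM.

28 Paoni 280 AM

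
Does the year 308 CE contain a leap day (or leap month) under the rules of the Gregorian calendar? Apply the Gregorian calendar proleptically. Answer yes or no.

308 is divisible by 4 and not by 100, so it is a leap year.

yes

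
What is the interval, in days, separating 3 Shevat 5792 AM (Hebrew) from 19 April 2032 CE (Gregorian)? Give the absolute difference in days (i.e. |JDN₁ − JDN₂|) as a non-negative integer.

94

First date → JDN 2463248; second date → JDN 2463342.
The interval is |2463248 − 2463342| = 94 days.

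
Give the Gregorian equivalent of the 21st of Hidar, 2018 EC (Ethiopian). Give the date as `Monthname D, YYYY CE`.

November 30, 2025 CE

Julian Day Number of the source date = 2461010.
Converting JDN 2461010 to the Gregorian calendar gives 30 November 2025 CE.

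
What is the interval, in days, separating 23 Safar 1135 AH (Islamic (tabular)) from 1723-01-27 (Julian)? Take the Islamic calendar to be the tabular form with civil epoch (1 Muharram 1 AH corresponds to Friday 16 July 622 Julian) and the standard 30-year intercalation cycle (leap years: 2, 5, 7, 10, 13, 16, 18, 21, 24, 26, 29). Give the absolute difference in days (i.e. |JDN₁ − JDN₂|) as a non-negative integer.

JDN of the first date = 2350344.
JDN of the second date = 2350410.
|2350410 − 2350344| = 66.

66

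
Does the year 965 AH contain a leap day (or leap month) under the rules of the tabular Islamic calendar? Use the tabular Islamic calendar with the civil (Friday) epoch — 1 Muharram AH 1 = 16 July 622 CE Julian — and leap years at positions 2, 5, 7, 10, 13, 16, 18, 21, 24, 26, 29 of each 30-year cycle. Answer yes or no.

Year 965 AH is year 5 of its 30-year cycle; leap positions are 2, 5, 7, 10, 13, 16, 18, 21, 24, 26, 29, so it is a leap year (355 days).

yes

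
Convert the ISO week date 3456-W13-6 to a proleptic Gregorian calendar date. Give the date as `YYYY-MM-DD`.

ISO week 1 of 3456 is the week containing the first Thursday of 3456.
Week 13, day 6 (Saturday) lands on 3456-03-29.

3456-03-29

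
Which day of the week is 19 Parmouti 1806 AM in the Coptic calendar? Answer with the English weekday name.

Equivalently 27 April 2090 Gregorian, JDN 2484534.
Since JDN mod 7 = 3 (0 = Monday), the day is Thursday.

Thursday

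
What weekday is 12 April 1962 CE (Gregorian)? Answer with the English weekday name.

Since JDN mod 7 = 3 (0 = Monday), the day is Thursday.

Thursday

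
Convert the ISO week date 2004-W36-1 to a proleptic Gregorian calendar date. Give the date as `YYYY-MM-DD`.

2004-08-30

ISO week 1 of 2004 is the week containing the first Thursday of 2004.
Week 36, day 1 (Monday) lands on 2004-08-30.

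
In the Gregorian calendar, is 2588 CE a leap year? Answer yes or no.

2588 is divisible by 4 and not by 100, so it is a leap year.

yes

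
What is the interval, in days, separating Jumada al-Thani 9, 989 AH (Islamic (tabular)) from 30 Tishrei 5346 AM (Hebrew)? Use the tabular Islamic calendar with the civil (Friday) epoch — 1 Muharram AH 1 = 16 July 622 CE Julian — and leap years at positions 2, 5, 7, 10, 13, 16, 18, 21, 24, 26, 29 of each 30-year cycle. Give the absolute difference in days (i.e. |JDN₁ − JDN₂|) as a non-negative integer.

First date → JDN 2298710; second date → JDN 2300265.
The interval is |2298710 − 2300265| = 1555 days.

1555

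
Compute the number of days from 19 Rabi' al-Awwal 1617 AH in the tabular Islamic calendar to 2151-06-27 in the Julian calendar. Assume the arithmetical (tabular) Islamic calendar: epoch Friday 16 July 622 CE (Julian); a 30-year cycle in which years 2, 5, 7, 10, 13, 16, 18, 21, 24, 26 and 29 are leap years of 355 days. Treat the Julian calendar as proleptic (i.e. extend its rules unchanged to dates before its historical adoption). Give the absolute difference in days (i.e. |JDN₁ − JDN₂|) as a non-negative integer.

14286

JDN of the first date = 2521174.
JDN of the second date = 2506888.
|2506888 − 2521174| = 14286.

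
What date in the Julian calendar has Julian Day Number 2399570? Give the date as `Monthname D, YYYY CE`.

JDN 2399570 is 12 September 1857 in the Gregorian calendar.
In the Julian calendar that day is August 31, 1857 CE.

August 31, 1857 CE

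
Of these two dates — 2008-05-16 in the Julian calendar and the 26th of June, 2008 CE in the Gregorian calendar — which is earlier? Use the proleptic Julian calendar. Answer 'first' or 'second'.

Converting both to JDN: 2454616 vs 2454644; the smaller is the first.

first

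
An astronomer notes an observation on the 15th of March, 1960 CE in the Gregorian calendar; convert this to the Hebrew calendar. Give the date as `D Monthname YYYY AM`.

Julian Day Number of the source date = 2437009.
Converting JDN 2437009 to the Hebrew calendar gives 16 Adar 5720 AM.

16 Adar 5720 AM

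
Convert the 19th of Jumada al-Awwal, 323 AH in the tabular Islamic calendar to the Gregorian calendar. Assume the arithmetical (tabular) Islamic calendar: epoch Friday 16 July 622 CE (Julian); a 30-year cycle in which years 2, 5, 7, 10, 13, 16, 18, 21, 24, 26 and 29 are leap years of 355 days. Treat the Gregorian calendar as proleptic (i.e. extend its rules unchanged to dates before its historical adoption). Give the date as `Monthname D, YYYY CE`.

May 1, 935 CE

Julian Day Number of the source date = 2062682.
Converting JDN 2062682 to the Gregorian calendar gives 1 May 935 CE.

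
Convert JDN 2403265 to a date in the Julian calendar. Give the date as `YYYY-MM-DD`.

The Gregorian equivalent of JDN 2403265 is 25 October 1867.
In the Julian calendar that day is 1867-10-13.

1867-10-13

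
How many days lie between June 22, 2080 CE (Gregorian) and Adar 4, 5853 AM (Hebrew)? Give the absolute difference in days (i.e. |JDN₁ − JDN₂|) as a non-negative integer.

4636

First date → JDN 2480938; second date → JDN 2485574.
The interval is |2480938 − 2485574| = 4636 days.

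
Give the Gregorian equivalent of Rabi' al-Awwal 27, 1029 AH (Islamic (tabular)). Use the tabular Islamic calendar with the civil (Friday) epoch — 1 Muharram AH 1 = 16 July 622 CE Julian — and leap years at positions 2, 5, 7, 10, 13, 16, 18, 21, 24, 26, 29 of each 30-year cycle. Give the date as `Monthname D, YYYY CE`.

Both dates share Julian Day Number 2312814; in the Gregorian calendar that is 2 March 1620 CE.

March 2, 1620 CE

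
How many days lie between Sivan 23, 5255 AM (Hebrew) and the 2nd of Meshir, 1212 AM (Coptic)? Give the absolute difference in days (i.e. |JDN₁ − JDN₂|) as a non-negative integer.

227

First date → JDN 2267272; second date → JDN 2267499.
The interval is |2267272 − 2267499| = 227 days.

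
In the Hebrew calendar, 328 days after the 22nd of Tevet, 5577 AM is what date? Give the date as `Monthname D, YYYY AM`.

Kislev 25, 5578 AM

JDN of the 22nd of Tevet, 5577 AM = 2384715.
2384715 + 328 = 2385043.
JDN 2385043 in the Hebrew calendar is Kislev 25, 5578 AM.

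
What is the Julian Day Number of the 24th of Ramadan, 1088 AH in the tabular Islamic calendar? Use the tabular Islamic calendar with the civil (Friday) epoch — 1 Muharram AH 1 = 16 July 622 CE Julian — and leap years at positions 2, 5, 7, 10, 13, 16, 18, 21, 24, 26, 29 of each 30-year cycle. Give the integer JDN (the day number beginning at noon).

2333896

In the Gregorian calendar the same day is 20 November 1677.
JDN 2451545 is 1 January 2000 CE (Gregorian); the target day is −117649 days from there, so JDN = 2333896.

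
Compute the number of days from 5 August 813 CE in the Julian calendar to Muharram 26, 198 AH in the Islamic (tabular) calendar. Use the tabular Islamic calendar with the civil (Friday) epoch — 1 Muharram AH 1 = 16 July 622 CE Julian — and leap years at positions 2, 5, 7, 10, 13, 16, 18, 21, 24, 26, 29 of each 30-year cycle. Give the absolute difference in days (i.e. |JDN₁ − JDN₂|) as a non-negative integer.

JDN of the first date = 2018223.
JDN of the second date = 2018275.
|2018275 − 2018223| = 52.

52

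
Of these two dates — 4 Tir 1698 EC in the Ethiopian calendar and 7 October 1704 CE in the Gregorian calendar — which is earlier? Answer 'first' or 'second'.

second

Converting both to JDN: 2344173 vs 2343713; the smaller is the second.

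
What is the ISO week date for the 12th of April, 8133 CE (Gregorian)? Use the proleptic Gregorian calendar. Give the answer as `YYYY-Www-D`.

8133-W15-7

The weekday is Sunday (ISO weekday 7).
That Sunday belongs to ISO week 15 of ISO year 8133.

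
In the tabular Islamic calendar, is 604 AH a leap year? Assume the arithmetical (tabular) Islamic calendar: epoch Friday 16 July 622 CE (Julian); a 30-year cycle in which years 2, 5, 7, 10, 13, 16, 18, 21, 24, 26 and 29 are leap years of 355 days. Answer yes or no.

Year 604 AH is year 4 of its 30-year cycle; leap positions are 2, 5, 7, 10, 13, 16, 18, 21, 24, 26, 29, so it is a common year (354 days).

no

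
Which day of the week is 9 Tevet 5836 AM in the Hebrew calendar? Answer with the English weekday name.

Equivalently 16 December 2075 Gregorian, JDN 2479288.
2479288 ≡ 0 (mod 7); counting from Monday = 0 gives Monday.

Monday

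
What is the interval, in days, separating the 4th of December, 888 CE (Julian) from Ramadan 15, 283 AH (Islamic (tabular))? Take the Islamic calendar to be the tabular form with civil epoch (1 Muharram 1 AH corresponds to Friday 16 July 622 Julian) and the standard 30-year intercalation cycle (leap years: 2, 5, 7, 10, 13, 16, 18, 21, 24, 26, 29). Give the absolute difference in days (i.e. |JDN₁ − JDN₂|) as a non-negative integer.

First date → JDN 2045738; second date → JDN 2048621.
The interval is |2045738 − 2048621| = 2883 days.

2883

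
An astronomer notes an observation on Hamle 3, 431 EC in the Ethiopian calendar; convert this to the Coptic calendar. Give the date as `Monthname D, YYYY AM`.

Epip 3, 155 AM

Julian Day Number of the source date = 1881580.
Converting JDN 1881580 to the Coptic calendar gives 3 Epip 155 AM.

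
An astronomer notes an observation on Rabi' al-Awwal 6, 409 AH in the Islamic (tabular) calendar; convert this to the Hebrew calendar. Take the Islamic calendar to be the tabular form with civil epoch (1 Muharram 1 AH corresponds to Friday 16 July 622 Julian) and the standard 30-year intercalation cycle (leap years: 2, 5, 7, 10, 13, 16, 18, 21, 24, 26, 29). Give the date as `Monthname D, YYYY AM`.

Both dates share Julian Day Number 2093086; in the Hebrew calendar that is 8 Av 4778 AM.

Av 8, 4778 AM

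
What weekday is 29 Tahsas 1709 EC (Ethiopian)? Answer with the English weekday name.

Tuesday

In the Gregorian calendar this is 5 January 1717 (JDN 2348186).
JDN 2348186 mod 7 = 1, and JDN 0 was a Monday, so this is a Tuesday.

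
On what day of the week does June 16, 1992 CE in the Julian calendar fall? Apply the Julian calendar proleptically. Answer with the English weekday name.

This is JDN 2448803 (29 June 1992 Gregorian).
Since JDN mod 7 = 0 (0 = Monday), the day is Monday.

Monday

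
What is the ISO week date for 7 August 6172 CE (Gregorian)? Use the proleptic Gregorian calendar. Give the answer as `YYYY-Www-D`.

The weekday is Friday (ISO weekday 5).
That Friday belongs to ISO week 32 of ISO year 6172.

6172-W32-5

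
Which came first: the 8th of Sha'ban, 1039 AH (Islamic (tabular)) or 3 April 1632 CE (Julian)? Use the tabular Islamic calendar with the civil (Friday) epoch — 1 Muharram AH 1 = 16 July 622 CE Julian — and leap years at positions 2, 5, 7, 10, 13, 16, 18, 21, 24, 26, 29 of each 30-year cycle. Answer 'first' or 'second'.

The two dates have Julian Day Numbers 2316487 and 2317239 respectively.
Since 2316487 < 2317239, the first date comes first.

first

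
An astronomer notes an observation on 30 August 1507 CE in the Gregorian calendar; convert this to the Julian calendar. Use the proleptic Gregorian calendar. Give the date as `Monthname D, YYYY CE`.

At this point the Julian calendar is 10 days behind the Gregorian.
30 August 1507 Gregorian − 10 days → 20 August 1507 Julian.

August 20, 1507 CE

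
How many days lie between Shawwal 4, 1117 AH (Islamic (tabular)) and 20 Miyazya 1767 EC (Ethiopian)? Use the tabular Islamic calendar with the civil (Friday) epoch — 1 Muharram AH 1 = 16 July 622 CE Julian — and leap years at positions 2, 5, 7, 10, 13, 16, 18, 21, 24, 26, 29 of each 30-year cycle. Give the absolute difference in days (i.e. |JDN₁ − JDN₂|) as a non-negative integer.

25299

First date → JDN 2344182; second date → JDN 2369481.
The interval is |2344182 − 2369481| = 25299 days.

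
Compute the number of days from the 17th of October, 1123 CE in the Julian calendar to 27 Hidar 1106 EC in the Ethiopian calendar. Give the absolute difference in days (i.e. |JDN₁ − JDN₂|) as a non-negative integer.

3615

First date → JDN 2131523; second date → JDN 2127908.
The interval is |2131523 − 2127908| = 3615 days.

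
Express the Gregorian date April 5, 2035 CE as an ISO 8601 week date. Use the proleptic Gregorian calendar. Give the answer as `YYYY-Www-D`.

The weekday is Thursday (ISO weekday 4).
That Thursday belongs to ISO week 14 of ISO year 2035.

2035-W14-4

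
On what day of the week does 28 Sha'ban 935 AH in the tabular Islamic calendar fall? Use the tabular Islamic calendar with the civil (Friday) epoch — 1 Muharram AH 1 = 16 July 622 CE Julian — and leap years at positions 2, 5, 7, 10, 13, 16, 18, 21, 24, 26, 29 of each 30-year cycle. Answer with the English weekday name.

Friday

In the proleptic Gregorian calendar this is 17 May 1529 (JDN 2279652).
2279652 ≡ 4 (mod 7); counting from Monday = 0 gives Friday.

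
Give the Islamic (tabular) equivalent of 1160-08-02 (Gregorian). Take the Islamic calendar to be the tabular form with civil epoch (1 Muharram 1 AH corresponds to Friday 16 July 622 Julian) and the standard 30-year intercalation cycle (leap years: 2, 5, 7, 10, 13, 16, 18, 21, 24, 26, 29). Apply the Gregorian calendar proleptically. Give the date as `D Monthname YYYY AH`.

Both dates share Julian Day Number 2144955; in the tabular Islamic calendar that is 20 Rajab 555 AH.

20 Rajab 555 AH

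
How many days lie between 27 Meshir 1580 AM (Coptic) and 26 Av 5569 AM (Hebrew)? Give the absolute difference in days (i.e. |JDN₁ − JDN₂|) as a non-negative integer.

First date → JDN 2401936; second date → JDN 2382003.
The interval is |2401936 − 2382003| = 19933 days.

19933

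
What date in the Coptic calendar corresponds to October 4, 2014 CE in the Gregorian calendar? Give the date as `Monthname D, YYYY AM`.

Thout 24, 1731 AM

Both dates share Julian Day Number 2456935; in the Coptic calendar that is 24 Thout 1731 AM.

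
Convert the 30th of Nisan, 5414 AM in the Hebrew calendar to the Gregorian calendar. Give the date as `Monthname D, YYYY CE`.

Julian Day Number of the source date = 2325278.
Converting JDN 2325278 to the Gregorian calendar gives 17 April 1654 CE.

April 17, 1654 CE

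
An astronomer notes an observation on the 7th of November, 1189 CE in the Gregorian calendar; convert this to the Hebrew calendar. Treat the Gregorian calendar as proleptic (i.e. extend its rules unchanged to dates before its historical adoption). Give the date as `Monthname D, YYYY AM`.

Cheshvan 18, 4950 AM

Both dates share Julian Day Number 2155644; in the Hebrew calendar that is 18 Cheshvan 4950 AM.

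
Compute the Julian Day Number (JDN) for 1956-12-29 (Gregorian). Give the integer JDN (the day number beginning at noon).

2435837

JDN 2451545 is 1 January 2000 CE (Gregorian); the target day is −15708 days from there, so JDN = 2435837.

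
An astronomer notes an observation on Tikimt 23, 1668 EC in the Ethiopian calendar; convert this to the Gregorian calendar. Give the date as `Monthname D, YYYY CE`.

Both dates share Julian Day Number 2333145; in the Gregorian calendar that is 31 October 1675 CE.

October 31, 1675 CE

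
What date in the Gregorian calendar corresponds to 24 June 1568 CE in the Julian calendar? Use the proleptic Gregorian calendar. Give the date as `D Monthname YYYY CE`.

4 July 1568 CE

The Julian–Gregorian offset here is 10 days (Julian trailing).
24 June 1568 Julian + 10 days → 4 July 1568 Gregorian.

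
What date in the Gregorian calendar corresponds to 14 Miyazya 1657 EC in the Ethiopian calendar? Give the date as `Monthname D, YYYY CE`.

Julian Day Number of the source date = 2329298.
Converting JDN 2329298 to the Gregorian calendar gives 19 April 1665 CE.

April 19, 1665 CE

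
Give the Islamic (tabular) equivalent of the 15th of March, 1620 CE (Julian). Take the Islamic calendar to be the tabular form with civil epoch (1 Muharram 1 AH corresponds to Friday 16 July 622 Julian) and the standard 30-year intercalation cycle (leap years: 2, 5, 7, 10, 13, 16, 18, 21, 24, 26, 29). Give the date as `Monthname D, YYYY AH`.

Rabi' al-Thani 20, 1029 AH

Julian Day Number of the source date = 2312837.
Converting JDN 2312837 to the tabular Islamic calendar gives 20 Rabi' al-Thani 1029 AH.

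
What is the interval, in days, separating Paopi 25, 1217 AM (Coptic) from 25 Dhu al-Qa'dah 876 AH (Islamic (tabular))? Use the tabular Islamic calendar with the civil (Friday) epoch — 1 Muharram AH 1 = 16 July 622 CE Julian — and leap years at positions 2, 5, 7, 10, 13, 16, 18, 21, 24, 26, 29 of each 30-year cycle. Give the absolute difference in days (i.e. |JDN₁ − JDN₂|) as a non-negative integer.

10398

First date → JDN 2269228; second date → JDN 2258830.
The interval is |2269228 − 2258830| = 10398 days.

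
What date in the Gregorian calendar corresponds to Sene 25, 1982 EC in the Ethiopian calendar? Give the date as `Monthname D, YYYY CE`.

July 2, 1990 CE

Both dates share Julian Day Number 2448075; in the Gregorian calendar that is 2 July 1990 CE.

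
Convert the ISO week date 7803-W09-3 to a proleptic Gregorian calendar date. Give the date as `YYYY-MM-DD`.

ISO week 1 of 7803 is the week containing the first Thursday of 7803.
Week 9, day 3 (Wednesday) lands on 7803-03-02.

7803-03-02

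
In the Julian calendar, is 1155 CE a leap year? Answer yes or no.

1155 mod 4 = 3, so it is a common year in the Julian calendar.

no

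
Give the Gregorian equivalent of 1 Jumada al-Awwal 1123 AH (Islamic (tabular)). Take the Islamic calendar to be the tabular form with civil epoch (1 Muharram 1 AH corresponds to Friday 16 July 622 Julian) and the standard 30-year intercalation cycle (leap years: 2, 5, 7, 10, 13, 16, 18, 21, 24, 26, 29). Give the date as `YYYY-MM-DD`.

Both dates share Julian Day Number 2346157; in the Gregorian calendar that is 17 June 1711 CE.

1711-06-17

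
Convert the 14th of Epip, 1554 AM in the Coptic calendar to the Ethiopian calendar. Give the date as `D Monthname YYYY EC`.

Julian Day Number of the source date = 2392576.
Converting JDN 2392576 to the Ethiopian calendar gives 14 Hamle 1830 EC.

14 Hamle 1830 EC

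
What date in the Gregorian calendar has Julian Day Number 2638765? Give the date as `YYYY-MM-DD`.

JDN 2451545 is 1 Jan 2000; 2638765 is +187220 days from there.

2512-08-04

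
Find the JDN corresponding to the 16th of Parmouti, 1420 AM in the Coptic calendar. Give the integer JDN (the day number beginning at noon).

2343545

Equivalently 22 April 1704 (Gregorian).
JDN 2451545 is 1 January 2000 CE (Gregorian); the target day is −108000 days from there, so JDN = 2343545.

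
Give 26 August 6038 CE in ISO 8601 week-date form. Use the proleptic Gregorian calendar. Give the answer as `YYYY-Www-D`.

The weekday is Thursday (ISO weekday 4).
That Thursday belongs to ISO week 34 of ISO year 6038.

6038-W34-4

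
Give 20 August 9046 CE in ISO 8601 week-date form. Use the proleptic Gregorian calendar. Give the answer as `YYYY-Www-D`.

9046-W34-4

The weekday is Thursday (ISO weekday 4).
That Thursday belongs to ISO week 34 of ISO year 9046.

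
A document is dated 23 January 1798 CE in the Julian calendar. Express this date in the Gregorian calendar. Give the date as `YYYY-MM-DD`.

1798-02-03

For dates in this range the Gregorian date is 11 days ahead of the Julian.
23 January 1798 Julian + 11 days → 3 February 1798 Gregorian.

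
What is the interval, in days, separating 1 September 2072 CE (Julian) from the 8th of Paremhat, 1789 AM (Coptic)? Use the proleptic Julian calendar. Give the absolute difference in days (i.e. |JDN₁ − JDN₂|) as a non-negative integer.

184

First date → JDN 2478100; second date → JDN 2478284.
The interval is |2478100 − 2478284| = 184 days.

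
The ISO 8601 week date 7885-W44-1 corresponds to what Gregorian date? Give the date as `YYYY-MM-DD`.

7885-10-26

ISO week 1 of 7885 is the week containing the first Thursday of 7885.
Week 44, day 1 (Monday) lands on 7885-10-26.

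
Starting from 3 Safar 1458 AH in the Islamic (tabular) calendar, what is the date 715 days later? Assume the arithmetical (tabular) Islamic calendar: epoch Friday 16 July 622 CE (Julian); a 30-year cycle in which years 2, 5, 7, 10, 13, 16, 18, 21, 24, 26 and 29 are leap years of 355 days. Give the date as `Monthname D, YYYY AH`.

Safar 9, 1460 AH

Counting 715 days forward from JDN 2464784 reaches JDN 2465499, which is Safar 9, 1460 AH.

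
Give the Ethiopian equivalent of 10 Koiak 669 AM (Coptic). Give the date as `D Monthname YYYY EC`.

The source date corresponds to 11 December 952 in the proleptic Gregorian calendar (JDN 2069116).
That day falls on 10 Tahsas 945 EC in the Ethiopian calendar.

10 Tahsas 945 EC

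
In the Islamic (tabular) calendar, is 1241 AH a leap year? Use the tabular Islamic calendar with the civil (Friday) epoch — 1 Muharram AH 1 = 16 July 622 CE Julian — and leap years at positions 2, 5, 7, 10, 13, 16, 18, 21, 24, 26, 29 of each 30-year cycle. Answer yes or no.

no

Year 1241 AH is year 11 of its 30-year cycle; leap positions are 2, 5, 7, 10, 13, 16, 18, 21, 24, 26, 29, so it is a common year (354 days).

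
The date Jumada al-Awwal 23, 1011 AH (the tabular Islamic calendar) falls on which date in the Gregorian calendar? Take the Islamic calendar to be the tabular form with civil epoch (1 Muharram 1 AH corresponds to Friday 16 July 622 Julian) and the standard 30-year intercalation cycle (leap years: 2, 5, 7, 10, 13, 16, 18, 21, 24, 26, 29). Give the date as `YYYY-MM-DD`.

Both dates share Julian Day Number 2306490; in the Gregorian calendar that is 8 November 1602 CE.

1602-11-08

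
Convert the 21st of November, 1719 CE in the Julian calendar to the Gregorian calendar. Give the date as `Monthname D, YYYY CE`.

For dates in this range the Gregorian date is 11 days ahead of the Julian.
21 November 1719 Julian + 11 days → 2 December 1719 Gregorian.

December 2, 1719 CE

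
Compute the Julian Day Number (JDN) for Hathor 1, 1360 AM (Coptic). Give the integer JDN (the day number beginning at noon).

2321465

In the Gregorian calendar the same day is 8 November 1643.
JDN 2451545 is 1 January 2000 CE (Gregorian); the target day is −130080 days from there, so JDN = 2321465.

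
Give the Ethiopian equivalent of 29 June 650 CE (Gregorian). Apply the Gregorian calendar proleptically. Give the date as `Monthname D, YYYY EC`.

Julian Day Number of the source date = 1958647.
Converting JDN 1958647 to the Ethiopian calendar gives 2 Hamle 642 EC.

Hamle 2, 642 EC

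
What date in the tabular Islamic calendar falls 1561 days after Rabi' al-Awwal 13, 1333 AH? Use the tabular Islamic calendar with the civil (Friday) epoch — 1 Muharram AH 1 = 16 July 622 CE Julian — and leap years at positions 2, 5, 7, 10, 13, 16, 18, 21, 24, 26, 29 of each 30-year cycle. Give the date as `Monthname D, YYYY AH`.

The starting date is JDN 2420527; 2420527 + 1561 = 2422088.
JDN 2422088 corresponds to Sha'ban 8, 1337 AH.

Sha'ban 8, 1337 AH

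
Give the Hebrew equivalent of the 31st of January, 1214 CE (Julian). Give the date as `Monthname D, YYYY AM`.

Both dates share Julian Day Number 2164502; in the Hebrew calendar that is 19 Shevat 4974 AM.

Shevat 19, 4974 AM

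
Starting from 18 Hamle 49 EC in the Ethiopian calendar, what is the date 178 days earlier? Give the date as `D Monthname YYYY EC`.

Counting 178 days back from JDN 1742070 reaches JDN 1741892, which is 20 Tir 49 EC.

20 Tir 49 EC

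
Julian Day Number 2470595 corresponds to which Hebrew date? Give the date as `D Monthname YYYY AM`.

The Gregorian equivalent of JDN 2470595 is 27 February 2052.
In the Hebrew calendar that day is 27 Adar I 5812 AM.

27 Adar I 5812 AM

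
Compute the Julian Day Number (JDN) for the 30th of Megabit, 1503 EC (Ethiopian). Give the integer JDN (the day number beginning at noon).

2273035

Equivalently 5 April 1511 (proleptic Gregorian).
JDN 2451545 is 1 January 2000 CE (Gregorian); the target day is −178510 days from there, so JDN = 2273035.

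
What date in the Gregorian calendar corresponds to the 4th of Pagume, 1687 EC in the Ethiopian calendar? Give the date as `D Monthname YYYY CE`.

6 September 1695 CE

Both dates share Julian Day Number 2340395; in the Gregorian calendar that is 6 September 1695 CE.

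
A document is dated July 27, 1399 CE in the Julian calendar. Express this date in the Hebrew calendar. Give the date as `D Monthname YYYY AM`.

The source date corresponds to 4 August 1399 in the proleptic Gregorian calendar (JDN 2232250).
That day falls on 24 Av 5159 AM in the Hebrew calendar.

24 Av 5159 AM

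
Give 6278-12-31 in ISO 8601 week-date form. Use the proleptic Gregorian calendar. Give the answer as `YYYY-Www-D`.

The weekday is Tuesday (ISO weekday 2).
That Tuesday belongs to ISO week 1 of ISO year 6279.

6279-W01-2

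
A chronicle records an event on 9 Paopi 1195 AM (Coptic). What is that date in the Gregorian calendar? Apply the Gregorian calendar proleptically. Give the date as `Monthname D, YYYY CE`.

Both dates share Julian Day Number 2261176; in the Gregorian calendar that is 15 October 1478 CE.

October 15, 1478 CE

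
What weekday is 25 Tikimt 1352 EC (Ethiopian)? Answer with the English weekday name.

In the proleptic Gregorian calendar this is 31 October 1359 (JDN 2217728).
JDN 2217728 mod 7 = 2, and JDN 0 was a Monday, so this is a Wednesday.

Wednesday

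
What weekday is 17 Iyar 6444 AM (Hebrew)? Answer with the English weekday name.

Saturday

Equivalently 24 May 2684 Gregorian, JDN 2701515.
2701515 ≡ 5 (mod 7); counting from Monday = 0 gives Saturday.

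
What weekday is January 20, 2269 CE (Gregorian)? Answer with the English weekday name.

JDN 2549815 mod 7 = 2, and JDN 0 was a Monday, so this is a Wednesday.

Wednesday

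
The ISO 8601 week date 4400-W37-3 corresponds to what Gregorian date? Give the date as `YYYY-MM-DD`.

ISO week 1 of 4400 is the week containing the first Thursday of 4400.
Week 37, day 3 (Wednesday) lands on 4400-09-13.

4400-09-13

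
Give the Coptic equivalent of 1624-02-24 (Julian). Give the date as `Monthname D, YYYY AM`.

The source date corresponds to 5 March 1624 in the Gregorian calendar (JDN 2314278).
That day falls on 29 Meshir 1340 AM in the Coptic calendar.

Meshir 29, 1340 AM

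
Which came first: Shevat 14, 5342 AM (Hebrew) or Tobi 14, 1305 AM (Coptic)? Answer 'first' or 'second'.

Converting both to JDN: 2298890 vs 2301449; the smaller is the first.

first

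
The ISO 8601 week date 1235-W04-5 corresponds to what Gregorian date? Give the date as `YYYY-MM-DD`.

ISO week 1 of 1235 is the week containing the first Thursday of 1235.
Week 4, day 5 (Friday) lands on 1235-01-26.

1235-01-26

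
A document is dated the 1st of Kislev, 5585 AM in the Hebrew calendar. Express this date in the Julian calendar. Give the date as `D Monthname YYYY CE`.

10 November 1824 CE

The source date corresponds to 22 November 1824 in the Gregorian calendar (JDN 2387588).
That day falls on 10 November 1824 CE in the Julian calendar.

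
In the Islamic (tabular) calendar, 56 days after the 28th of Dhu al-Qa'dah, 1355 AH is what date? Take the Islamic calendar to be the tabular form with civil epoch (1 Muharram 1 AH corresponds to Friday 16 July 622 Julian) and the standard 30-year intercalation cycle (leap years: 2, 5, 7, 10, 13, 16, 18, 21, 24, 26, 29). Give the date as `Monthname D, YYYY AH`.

The starting date is JDN 2428574; 2428574 + 56 = 2428630.
JDN 2428630 corresponds to Muharram 24, 1356 AH.

Muharram 24, 1356 AH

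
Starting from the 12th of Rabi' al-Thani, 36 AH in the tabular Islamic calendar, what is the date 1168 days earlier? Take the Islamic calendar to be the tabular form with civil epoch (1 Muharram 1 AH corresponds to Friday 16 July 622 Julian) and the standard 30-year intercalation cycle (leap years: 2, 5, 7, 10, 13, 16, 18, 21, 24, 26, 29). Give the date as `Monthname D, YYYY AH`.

Dhu al-Hijjah 26, 32 AH

The starting date is JDN 1960943; 1960943 − 1168 = 1959775.
JDN 1959775 corresponds to Dhu al-Hijjah 26, 32 AH.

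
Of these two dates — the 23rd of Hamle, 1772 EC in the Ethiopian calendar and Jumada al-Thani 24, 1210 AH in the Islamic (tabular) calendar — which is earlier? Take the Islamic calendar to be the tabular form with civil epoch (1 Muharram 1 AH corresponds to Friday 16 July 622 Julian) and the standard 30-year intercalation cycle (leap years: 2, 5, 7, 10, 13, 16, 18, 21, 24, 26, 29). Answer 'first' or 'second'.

Converting both to JDN: 2371401 vs 2377040; the smaller is the first.

first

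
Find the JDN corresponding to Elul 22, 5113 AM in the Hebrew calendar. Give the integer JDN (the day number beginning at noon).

In the proleptic Gregorian calendar the same day is 31 August 1353.
JDN 2400001 is 17 November 1858 CE (Gregorian), MJD 0; the target day is −184525 days from there, so JDN = 2215476.

2215476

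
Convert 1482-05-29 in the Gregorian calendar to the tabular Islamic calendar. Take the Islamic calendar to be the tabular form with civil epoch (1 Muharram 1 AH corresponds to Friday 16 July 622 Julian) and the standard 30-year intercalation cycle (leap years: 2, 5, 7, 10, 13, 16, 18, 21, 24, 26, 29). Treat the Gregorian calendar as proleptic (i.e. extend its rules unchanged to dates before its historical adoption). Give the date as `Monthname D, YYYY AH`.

Rabi' al-Thani 1, 887 AH

Both dates share Julian Day Number 2262498; in the tabular Islamic calendar that is 1 Rabi' al-Thani 887 AH.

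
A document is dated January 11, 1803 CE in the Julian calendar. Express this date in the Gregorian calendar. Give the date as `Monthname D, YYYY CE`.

For dates in this range the Gregorian date is 12 days ahead of the Julian.
11 January 1803 Julian + 12 days → 23 January 1803 Gregorian.

January 23, 1803 CE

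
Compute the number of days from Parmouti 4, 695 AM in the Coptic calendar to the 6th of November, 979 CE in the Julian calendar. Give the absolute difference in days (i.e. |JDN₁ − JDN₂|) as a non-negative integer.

221

First date → JDN 2078726; second date → JDN 2078947.
The interval is |2078726 − 2078947| = 221 days.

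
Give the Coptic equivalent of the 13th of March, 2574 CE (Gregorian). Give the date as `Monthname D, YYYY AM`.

Julian Day Number of the source date = 2661266.
Converting JDN 2661266 to the Coptic calendar gives 30 Meshir 2290 AM.

Meshir 30, 2290 AM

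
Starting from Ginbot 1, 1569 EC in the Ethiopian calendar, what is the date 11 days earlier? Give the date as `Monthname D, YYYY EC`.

JDN of Ginbot 1, 1569 EC = 2297173.
2297173 − 11 = 2297162.
JDN 2297162 in the Ethiopian calendar is Miyazya 20, 1569 EC.

Miyazya 20, 1569 EC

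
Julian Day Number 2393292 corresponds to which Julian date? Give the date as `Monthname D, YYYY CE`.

June 23, 1840 CE

The Gregorian equivalent of JDN 2393292 is 5 July 1840.
In the Julian calendar that day is June 23, 1840 CE.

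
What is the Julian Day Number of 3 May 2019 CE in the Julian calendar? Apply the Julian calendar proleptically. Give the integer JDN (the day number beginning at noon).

In the Gregorian calendar the same day is 16 May 2019.
JDN 2451545 is 1 January 2000 CE (Gregorian); the target day is +7075 days from there, so JDN = 2458620.

2458620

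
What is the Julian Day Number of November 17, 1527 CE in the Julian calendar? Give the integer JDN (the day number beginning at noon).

2279115

In the proleptic Gregorian calendar the same day is 27 November 1527.
JDN 2451545 is 1 January 2000 CE (Gregorian); the target day is −172430 days from there, so JDN = 2279115.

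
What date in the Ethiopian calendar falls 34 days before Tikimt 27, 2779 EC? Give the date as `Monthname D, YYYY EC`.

The starting date is JDN 2738941; 2738941 − 34 = 2738907.
JDN 2738907 corresponds to Meskerem 23, 2779 EC.

Meskerem 23, 2779 EC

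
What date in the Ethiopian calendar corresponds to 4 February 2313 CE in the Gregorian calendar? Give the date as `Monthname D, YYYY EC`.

Tir 24, 2305 EC

Julian Day Number of the source date = 2565900.
Converting JDN 2565900 to the Ethiopian calendar gives 24 Tir 2305 EC.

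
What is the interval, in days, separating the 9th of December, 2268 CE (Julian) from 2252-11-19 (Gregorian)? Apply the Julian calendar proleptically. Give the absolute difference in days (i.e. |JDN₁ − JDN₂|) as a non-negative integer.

5879

JDN of the first date = 2549788.
JDN of the second date = 2543909.
|2543909 − 2549788| = 5879.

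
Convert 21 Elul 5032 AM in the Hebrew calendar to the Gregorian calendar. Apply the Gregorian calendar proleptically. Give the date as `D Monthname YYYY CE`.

25 August 1272 CE

Both dates share Julian Day Number 2185886; in the Gregorian calendar that is 25 August 1272 CE.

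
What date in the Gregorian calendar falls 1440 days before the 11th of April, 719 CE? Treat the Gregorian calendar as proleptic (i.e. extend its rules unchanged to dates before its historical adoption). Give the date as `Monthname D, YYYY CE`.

May 2, 715 CE

Counting 1440 days back from JDN 1983769 reaches JDN 1982329, which is May 2, 715 CE.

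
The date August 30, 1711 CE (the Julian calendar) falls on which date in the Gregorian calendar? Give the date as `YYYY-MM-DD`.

1711-09-10

At this point the Julian calendar is 11 days behind the Gregorian.
30 August 1711 Julian + 11 days → 10 September 1711 Gregorian.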